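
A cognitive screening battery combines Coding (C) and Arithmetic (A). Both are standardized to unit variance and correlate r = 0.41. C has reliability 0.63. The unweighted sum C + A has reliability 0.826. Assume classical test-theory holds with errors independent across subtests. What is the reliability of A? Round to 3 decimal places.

0.879

Var(C+A) = 2 + 2·0.41 = 2.820.
True-score variance = ρ_C + ρ_A + 2·0.41, so 0.826 = (0.63 + ρ_A + 0.82) / 2.820.
ρ_A = 0.826·2.820 − 0.63 − 0.82 = 0.879.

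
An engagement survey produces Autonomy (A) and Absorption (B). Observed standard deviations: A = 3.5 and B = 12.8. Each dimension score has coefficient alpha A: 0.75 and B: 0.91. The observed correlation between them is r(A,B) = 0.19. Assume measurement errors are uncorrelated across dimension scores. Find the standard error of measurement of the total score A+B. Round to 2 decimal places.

4.22

Var(total) = 176.09 + 17.024 = 193.114.
True-score variance = 158.282 + 17.024 = 175.306, so reliability = 0.9078.
Error variance = 193.114 − 175.306 = 17.8081; SEM = √17.8081 = 4.22.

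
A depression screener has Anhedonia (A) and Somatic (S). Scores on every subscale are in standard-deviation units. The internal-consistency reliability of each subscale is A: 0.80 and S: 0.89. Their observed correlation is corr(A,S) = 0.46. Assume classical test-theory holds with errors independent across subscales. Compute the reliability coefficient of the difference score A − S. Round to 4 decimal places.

Var(A−S) = 1 + 1 − 2·0.46 = 2 − 0.92 = 1.08.
Because errors are independent across components, Cov(Tᵢ,Tⱼ) = Cov(Xᵢ,Xⱼ); the off-diagonal part of the true-score variance is the same as above.
True-score variance = [0.80 + 0.89] − 0.92 = 1.69 − 0.92 = 0.77.
Reliability = 0.77 / 1.08 = 0.7130.

0.7130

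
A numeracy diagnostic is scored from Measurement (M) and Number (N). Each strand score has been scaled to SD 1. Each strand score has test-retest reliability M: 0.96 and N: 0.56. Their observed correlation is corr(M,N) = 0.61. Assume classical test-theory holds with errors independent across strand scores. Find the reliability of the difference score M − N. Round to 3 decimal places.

0.385

Var(M−N) = 1 + 1 − 2·0.61 = 2 − 1.22 = 0.78.
Under uncorrelated errors the observed covariances equal the true-score covariances, so only the own-variance terms attenuate.
True-score variance = [0.96 + 0.56] − 1.22 = 1.52 − 1.22 = 0.3.
Reliability = 0.3 / 0.78 = 0.385.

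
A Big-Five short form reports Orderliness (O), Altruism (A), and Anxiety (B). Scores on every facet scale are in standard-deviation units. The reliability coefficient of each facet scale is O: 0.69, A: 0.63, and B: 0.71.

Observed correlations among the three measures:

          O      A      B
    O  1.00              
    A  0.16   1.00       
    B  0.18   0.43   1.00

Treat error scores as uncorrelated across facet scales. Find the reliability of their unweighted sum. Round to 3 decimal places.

Var(O+A+B) = 3 + 2·[0.16 + 0.18 + 0.43] = 3 + 1.54 = 4.54.
With uncorrelated errors the cross-covariances are all true-score covariance, so they carry over unchanged; only the diagonal terms shrink to ρᵢσᵢ².
True-score variance = [0.69 + 0.63 + 0.71] + 1.54 = 2.03 + 1.54 = 3.57.
Reliability = 3.57 / 4.54 = 0.786.

0.786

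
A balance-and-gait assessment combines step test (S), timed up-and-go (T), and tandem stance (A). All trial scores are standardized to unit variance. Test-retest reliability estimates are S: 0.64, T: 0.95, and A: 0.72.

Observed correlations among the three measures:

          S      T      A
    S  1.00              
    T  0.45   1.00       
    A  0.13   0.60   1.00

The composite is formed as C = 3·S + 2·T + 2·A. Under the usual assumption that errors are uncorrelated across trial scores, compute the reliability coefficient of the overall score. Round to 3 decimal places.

Var(C) = 3² + 2² + 2² + 2·[6·0.45 + 6·0.13 + 4·0.60] = 17 + 11.76 = 28.76.
Because errors are independent across components, Cov(Tᵢ,Tⱼ) = Cov(Xᵢ,Xⱼ); the off-diagonal part of the true-score variance is the same as above.
True-score variance = [3²·0.64 + 2²·0.95 + 2²·0.72] + 11.76 = 12.44 + 11.76 = 24.2.
Reliability = 24.2 / 28.76 = 0.841.

0.841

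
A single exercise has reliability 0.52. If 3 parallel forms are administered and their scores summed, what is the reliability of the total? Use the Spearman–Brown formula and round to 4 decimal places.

ρ_k = kρ / (1 + (k−1)ρ) = 3·0.52 / (1 + 2·0.52) = 1.560 / 2.040 = 0.7647.

0.7647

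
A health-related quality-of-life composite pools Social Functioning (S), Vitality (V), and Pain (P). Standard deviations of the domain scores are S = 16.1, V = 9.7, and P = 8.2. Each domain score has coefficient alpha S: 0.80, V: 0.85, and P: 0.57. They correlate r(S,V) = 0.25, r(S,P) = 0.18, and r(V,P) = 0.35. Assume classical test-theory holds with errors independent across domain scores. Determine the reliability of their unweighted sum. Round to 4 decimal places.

Var(S+V+P) = 16.1² + 9.7² + 8.2² + 2·[16.1·9.7·0.25 + 16.1·8.2·0.18 + 9.7·8.2·0.35] = 420.54 + 181.29 = 601.83.
Because errors are independent across components, Cov(Tᵢ,Tⱼ) = Cov(Xᵢ,Xⱼ); the off-diagonal part of the true-score variance is the same as above.
True-score variance = [16.1²·0.80 + 9.7²·0.85 + 8.2²·0.57] + 181.29 = 325.671 + 181.29 = 506.962.
Reliability = 506.962 / 601.83 = 0.8424.

0.8424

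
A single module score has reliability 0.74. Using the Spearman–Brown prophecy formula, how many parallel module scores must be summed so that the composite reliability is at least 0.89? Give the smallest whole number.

3

k ≥ ρ*(1−ρ₁)/(ρ₁(1−ρ*)) = 0.89·0.26 / (0.74·0.11) = 2.843.
Smallest integer k = 3.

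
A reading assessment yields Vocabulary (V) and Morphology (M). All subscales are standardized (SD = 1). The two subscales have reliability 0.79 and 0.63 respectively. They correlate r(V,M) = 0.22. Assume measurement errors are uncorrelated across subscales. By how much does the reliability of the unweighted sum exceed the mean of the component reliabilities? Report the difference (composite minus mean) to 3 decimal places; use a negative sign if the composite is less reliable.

0.052

Var(sum) = 2 + 0.44 = 2.44; true-score variance = 1.42 + 0.44 = 1.86; composite reliability = 0.7623.
Mean component reliability = 0.7100.
Difference = 0.7623 − 0.7100 = 0.052.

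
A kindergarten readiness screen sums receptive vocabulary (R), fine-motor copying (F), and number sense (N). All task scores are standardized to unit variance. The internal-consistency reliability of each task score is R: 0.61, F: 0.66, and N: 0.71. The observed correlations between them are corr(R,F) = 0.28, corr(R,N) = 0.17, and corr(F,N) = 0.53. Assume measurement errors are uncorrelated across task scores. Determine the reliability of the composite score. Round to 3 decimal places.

Var(R+F+N) = 3 + 2·[0.28 + 0.17 + 0.53] = 3 + 1.96 = 4.96.
Under uncorrelated errors the observed covariances equal the true-score covariances, so only the own-variance terms attenuate.
True-score variance = [0.61 + 0.66 + 0.71] + 1.96 = 1.98 + 1.96 = 3.94.
Reliability = 3.94 / 4.96 = 0.794.

0.794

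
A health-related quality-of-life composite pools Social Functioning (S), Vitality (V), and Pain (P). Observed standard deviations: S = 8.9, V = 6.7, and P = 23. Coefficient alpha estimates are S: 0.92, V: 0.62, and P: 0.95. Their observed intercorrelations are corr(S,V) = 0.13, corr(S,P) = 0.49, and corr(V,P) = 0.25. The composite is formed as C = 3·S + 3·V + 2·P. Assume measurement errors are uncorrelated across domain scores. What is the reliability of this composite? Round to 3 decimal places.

0.937

Var(C) = 3²·8.9² + 3²·6.7² + 2²·23² + 2·[9·8.9·6.7·0.13 + 6·8.9·23·0.49 + 6·6.7·23·0.25] = 3232.9 + 1805.47 = 5038.37.
Under uncorrelated errors the observed covariances equal the true-score covariances, so only the own-variance terms attenuate.
True-score variance = [3²·8.9²·0.92 + 3²·6.7²·0.62 + 2²·23²·0.95] + 1805.47 = 2916.55 + 1805.47 = 4722.02.
Reliability = 4722.02 / 5038.37 = 0.937.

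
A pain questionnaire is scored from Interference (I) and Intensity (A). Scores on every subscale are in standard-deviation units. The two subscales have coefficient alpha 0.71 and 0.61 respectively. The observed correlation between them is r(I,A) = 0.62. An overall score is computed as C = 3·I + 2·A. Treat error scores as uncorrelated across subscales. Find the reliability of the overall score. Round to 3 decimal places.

0.796

Var(C) = 3² + 2² + 2·[6·0.62] = 13 + 7.44 = 20.44.
Under uncorrelated errors the observed covariances equal the true-score covariances, so only the own-variance terms attenuate.
True-score variance = [3²·0.71 + 2²·0.61] + 7.44 = 8.83 + 7.44 = 16.27.
Reliability = 16.27 / 20.44 = 0.796.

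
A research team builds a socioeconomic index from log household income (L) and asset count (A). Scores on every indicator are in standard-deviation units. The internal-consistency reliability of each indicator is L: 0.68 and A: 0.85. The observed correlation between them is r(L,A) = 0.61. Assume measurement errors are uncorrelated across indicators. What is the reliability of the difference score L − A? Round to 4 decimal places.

Var(L−A) = 1 + 1 − 2·0.61 = 2 − 1.22 = 0.78.
Under uncorrelated errors the observed covariances equal the true-score covariances, so only the own-variance terms attenuate.
True-score variance = [0.68 + 0.85] − 1.22 = 1.53 − 1.22 = 0.31.
Reliability = 0.31 / 0.78 = 0.3974.

0.3974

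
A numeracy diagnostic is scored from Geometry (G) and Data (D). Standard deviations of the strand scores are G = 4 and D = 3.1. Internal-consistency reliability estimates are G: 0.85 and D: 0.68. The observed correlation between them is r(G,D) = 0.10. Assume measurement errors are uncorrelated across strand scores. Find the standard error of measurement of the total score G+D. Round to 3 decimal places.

2.340

Var(total) = 25.61 + 2.48 = 28.09.
True-score variance = 20.1348 + 2.48 = 22.6148, so reliability = 0.8051.
Error variance = 28.09 − 22.6148 = 5.4752; SEM = √5.4752 = 2.340.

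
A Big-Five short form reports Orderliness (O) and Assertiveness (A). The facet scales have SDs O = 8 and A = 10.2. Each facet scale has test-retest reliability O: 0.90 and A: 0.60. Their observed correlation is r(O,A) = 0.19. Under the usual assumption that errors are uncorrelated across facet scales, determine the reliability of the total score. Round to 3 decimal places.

0.759

Var(O+A) = 8² + 10.2² + 2·[8·10.2·0.19] = 168.04 + 31.008 = 199.048.
With uncorrelated errors the cross-covariances are all true-score covariance, so they carry over unchanged; only the diagonal terms shrink to ρᵢσᵢ².
True-score variance = [8²·0.90 + 10.2²·0.60] + 31.008 = 120.024 + 31.008 = 151.032.
Reliability = 151.032 / 199.048 = 0.759.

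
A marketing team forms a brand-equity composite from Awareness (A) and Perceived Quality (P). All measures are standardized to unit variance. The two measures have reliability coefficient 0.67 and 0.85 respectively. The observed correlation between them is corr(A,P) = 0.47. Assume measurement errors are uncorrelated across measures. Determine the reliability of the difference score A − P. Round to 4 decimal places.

Var(A−P) = 1 + 1 − 2·0.47 = 2 − 0.94 = 1.06.
Because errors are independent across components, Cov(Tᵢ,Tⱼ) = Cov(Xᵢ,Xⱼ); the off-diagonal part of the true-score variance is the same as above.
True-score variance = [0.67 + 0.85] − 0.94 = 1.52 − 0.94 = 0.58.
Reliability = 0.58 / 1.06 = 0.5472.

0.5472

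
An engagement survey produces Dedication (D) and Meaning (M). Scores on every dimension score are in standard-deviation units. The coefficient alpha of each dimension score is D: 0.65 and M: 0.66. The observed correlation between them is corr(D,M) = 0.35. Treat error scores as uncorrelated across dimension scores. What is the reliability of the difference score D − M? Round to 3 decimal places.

0.469

Var(D−M) = 1 + 1 − 2·0.35 = 2 − 0.7 = 1.3.
Because errors are independent across components, Cov(Tᵢ,Tⱼ) = Cov(Xᵢ,Xⱼ); the off-diagonal part of the true-score variance is the same as above.
True-score variance = [0.65 + 0.66] − 0.7 = 1.31 − 0.7 = 0.61.
Reliability = 0.61 / 1.3 = 0.469.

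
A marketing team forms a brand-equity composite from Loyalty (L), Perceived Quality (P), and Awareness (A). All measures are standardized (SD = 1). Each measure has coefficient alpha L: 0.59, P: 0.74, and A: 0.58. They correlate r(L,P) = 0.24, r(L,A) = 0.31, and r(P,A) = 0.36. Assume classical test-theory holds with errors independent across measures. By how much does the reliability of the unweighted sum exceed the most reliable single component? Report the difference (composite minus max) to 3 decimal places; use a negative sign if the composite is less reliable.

0.034

Var(sum) = 3 + 1.82 = 4.82; true-score variance = 1.91 + 1.82 = 3.73; composite reliability = 0.7739.
Max component reliability = 0.7400.
Difference = 0.7739 − 0.7400 = 0.034.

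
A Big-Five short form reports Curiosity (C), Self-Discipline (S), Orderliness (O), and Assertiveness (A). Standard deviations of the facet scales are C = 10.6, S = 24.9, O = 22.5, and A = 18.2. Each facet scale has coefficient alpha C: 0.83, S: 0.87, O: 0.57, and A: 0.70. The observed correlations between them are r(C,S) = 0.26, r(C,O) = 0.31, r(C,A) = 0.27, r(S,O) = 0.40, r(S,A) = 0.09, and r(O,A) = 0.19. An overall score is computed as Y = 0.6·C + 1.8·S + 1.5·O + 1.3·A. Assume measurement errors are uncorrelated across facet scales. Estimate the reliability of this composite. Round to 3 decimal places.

0.841

Var(Y) = 0.6²·10.6² + 1.8²·24.9² + 1.5²·22.5² + 1.3²·18.2² + 2·[1.08·10.6·24.9·0.26 + 0.9·10.6·22.5·0.31 + 0.78·10.6·18.2·0.27 + 2.7·24.9·22.5·0.40 + 2.34·24.9·18.2·0.09 + 1.95·22.5·18.2·0.19] = 3748.14 + 2067.03 = 5815.17.
Under uncorrelated errors the observed covariances equal the true-score covariances, so only the own-variance terms attenuate.
True-score variance = [0.6²·10.6²·0.83 + 1.8²·24.9²·0.87 + 1.5²·22.5²·0.57 + 1.3²·18.2²·0.70] + 2067.03 = 2822.38 + 2067.03 = 4889.41.
Reliability = 4889.41 / 5815.17 = 0.841.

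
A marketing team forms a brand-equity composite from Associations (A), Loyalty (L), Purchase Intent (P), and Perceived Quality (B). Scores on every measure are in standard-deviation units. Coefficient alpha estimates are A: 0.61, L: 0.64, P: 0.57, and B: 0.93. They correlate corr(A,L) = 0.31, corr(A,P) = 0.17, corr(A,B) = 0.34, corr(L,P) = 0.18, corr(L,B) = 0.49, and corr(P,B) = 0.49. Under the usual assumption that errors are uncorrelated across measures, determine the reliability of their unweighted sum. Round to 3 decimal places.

Var(A+L+P+B) = 4 + 2·[0.31 + 0.17 + 0.34 + 0.18 + 0.49 + 0.49] = 4 + 3.96 = 7.96.
Under uncorrelated errors the observed covariances equal the true-score covariances, so only the own-variance terms attenuate.
True-score variance = [0.61 + 0.64 + 0.57 + 0.93] + 3.96 = 2.75 + 3.96 = 6.71.
Reliability = 6.71 / 7.96 = 0.843.

0.843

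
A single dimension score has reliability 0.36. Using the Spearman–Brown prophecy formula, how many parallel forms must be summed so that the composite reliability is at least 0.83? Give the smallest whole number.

k ≥ ρ*(1−ρ₁)/(ρ₁(1−ρ*)) = 0.83·0.64 / (0.36·0.17) = 8.680.
Smallest integer k = 9.

9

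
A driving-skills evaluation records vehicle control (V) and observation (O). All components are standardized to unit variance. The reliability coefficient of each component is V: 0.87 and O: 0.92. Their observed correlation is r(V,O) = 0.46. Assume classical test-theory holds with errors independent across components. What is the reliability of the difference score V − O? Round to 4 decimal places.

Var(V−O) = 1 + 1 − 2·0.46 = 2 − 0.92 = 1.08.
Because errors are independent across components, Cov(Tᵢ,Tⱼ) = Cov(Xᵢ,Xⱼ); the off-diagonal part of the true-score variance is the same as above.
True-score variance = [0.87 + 0.92] − 0.92 = 1.79 − 0.92 = 0.87.
Reliability = 0.87 / 1.08 = 0.8056.

0.8056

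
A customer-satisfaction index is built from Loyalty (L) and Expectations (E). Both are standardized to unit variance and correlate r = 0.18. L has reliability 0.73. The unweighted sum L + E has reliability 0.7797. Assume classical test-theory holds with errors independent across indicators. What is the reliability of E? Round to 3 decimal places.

0.750

Var(L+E) = 2 + 2·0.18 = 2.360.
True-score variance = ρ_L + ρ_E + 2·0.18, so 0.7797 = (0.73 + ρ_E + 0.36) / 2.360.
ρ_E = 0.7797·2.360 − 0.73 − 0.36 = 0.750.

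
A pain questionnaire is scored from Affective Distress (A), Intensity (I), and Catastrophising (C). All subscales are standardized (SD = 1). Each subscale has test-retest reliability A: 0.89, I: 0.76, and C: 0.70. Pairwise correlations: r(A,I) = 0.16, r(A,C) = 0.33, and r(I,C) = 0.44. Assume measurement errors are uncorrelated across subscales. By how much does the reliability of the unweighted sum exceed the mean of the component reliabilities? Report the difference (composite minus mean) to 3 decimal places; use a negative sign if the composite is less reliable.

Var(sum) = 3 + 1.86 = 4.86; true-score variance = 2.35 + 1.86 = 4.21; composite reliability = 0.8663.
Mean component reliability = 0.7833.
Difference = 0.8663 − 0.7833 = 0.083.

0.083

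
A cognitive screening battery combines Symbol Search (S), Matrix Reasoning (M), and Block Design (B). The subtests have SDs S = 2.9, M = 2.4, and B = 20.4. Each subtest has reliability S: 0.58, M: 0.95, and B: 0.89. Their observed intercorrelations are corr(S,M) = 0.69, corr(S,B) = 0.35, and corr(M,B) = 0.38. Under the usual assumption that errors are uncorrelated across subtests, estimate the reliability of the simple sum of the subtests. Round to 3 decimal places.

Var(S+M+B) = 2.9² + 2.4² + 20.4² + 2·[2.9·2.4·0.69 + 2.9·20.4·0.35 + 2.4·20.4·0.38] = 430.33 + 88.2264 = 518.556.
With uncorrelated errors the cross-covariances are all true-score covariance, so they carry over unchanged; only the diagonal terms shrink to ρᵢσᵢ².
True-score variance = [2.9²·0.58 + 2.4²·0.95 + 20.4²·0.89] + 88.2264 = 380.732 + 88.2264 = 468.959.
Reliability = 468.959 / 518.556 = 0.904.

0.904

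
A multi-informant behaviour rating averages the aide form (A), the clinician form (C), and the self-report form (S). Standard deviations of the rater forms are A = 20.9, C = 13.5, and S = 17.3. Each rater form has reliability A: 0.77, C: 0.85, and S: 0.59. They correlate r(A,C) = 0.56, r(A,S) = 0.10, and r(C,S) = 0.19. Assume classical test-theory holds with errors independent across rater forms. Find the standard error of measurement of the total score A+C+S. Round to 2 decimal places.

Var(total) = 918.35 + 477.071 = 1395.42.
True-score variance = 667.837 + 477.071 = 1144.91, so reliability = 0.8205.
Error variance = 1395.42 − 1144.91 = 250.513; SEM = √250.513 = 15.83.

15.83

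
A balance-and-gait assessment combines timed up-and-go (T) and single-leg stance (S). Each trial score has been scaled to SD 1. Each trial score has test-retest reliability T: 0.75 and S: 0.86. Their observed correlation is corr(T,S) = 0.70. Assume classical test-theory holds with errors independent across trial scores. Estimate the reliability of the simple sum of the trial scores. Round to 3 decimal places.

0.885

Var(T+S) = 2 + 2·[0.70] = 2 + 1.4 = 3.4.
Because errors are independent across components, Cov(Tᵢ,Tⱼ) = Cov(Xᵢ,Xⱼ); the off-diagonal part of the true-score variance is the same as above.
True-score variance = [0.75 + 0.86] + 1.4 = 1.61 + 1.4 = 3.01.
Reliability = 3.01 / 3.4 = 0.885.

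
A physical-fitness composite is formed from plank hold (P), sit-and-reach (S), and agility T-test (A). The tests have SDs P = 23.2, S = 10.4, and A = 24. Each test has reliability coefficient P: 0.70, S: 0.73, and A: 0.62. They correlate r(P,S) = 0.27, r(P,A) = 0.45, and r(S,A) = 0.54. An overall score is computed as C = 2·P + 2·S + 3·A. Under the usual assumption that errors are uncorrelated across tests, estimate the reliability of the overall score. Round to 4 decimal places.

Var(C) = 2²·23.2² + 2²·10.4² + 3²·24² + 2·[4·23.2·10.4·0.27 + 6·23.2·24·0.45 + 6·10.4·24·0.54] = 7769.6 + 5145.29 = 12914.9.
Under uncorrelated errors the observed covariances equal the true-score covariances, so only the own-variance terms attenuate.
True-score variance = [2²·23.2²·0.70 + 2²·10.4²·0.73 + 3²·24²·0.62] + 5145.29 = 5036.98 + 5145.29 = 10182.3.
Reliability = 10182.3 / 12914.9 = 0.7884.

0.7884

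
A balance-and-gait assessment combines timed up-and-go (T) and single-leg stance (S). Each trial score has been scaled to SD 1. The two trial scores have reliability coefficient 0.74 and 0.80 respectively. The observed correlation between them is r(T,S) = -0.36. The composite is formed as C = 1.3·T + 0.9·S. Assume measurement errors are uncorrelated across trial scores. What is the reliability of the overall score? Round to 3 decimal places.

0.637

Var(C) = 1.3² + 0.9² + 2·[1.17·(-0.36)] = 2.5 − 0.8424 = 1.6576.
Under uncorrelated errors the observed covariances equal the true-score covariances, so only the own-variance terms attenuate.
True-score variance = [1.3²·0.74 + 0.9²·0.80] − 0.8424 = 1.8986 − 0.8424 = 1.0562.
Reliability = 1.0562 / 1.6576 = 0.637.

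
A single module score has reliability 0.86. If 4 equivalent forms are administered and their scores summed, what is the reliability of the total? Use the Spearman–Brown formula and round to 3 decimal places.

ρ_k = kρ / (1 + (k−1)ρ) = 4·0.86 / (1 + 3·0.86) = 3.440 / 3.580 = 0.961.

0.961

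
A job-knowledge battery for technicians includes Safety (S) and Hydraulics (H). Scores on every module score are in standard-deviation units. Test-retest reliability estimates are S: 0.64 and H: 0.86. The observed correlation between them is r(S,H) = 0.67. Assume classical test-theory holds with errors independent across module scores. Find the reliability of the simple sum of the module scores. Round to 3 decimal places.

0.850

Var(S+H) = 2 + 2·[0.67] = 2 + 1.34 = 3.34.
Because errors are independent across components, Cov(Tᵢ,Tⱼ) = Cov(Xᵢ,Xⱼ); the off-diagonal part of the true-score variance is the same as above.
True-score variance = [0.64 + 0.86] + 1.34 = 1.5 + 1.34 = 2.84.
Reliability = 2.84 / 3.34 = 0.850.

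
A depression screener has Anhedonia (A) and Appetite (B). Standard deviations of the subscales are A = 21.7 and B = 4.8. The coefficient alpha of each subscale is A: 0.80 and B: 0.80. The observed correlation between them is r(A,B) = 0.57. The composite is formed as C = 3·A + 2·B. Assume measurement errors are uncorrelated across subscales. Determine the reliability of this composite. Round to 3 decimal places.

Var(C) = 3²·21.7² + 2²·4.8² + 2·[6·21.7·4.8·0.57] = 4330.17 + 712.454 = 5042.62.
Under uncorrelated errors the observed covariances equal the true-score covariances, so only the own-variance terms attenuate.
True-score variance = [3²·21.7²·0.80 + 2²·4.8²·0.80] + 712.454 = 3464.14 + 712.454 = 4176.59.
Reliability = 4176.59 / 5042.62 = 0.828.

0.828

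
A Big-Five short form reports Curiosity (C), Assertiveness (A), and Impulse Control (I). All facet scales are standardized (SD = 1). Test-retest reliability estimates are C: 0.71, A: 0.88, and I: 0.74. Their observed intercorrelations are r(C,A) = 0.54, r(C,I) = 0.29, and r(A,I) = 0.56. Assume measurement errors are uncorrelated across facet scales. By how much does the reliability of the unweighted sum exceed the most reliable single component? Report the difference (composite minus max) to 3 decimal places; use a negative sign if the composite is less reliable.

Var(sum) = 3 + 2.78 = 5.78; true-score variance = 2.33 + 2.78 = 5.11; composite reliability = 0.8841.
Max component reliability = 0.8800.
Difference = 0.8841 − 0.8800 = 0.004.

0.004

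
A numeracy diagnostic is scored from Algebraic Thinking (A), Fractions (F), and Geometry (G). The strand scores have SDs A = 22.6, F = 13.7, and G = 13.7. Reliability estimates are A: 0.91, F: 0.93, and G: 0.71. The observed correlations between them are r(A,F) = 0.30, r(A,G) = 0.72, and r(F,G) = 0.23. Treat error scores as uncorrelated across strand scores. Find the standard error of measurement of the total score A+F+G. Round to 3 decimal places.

Var(total) = 886.14 + 717.962 = 1604.1.
True-score variance = 772.603 + 717.962 = 1490.57, so reliability = 0.9292.
Error variance = 1604.1 − 1490.57 = 113.537; SEM = √113.537 = 10.655.

10.655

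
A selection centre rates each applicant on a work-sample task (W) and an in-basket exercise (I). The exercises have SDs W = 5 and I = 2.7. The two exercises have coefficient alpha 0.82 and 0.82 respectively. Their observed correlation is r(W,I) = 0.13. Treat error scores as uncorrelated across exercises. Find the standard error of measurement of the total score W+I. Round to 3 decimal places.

Var(total) = 32.29 + 3.51 = 35.8.
True-score variance = 26.4778 + 3.51 = 29.9878, so reliability = 0.8376.
Error variance = 35.8 − 29.9878 = 5.8122; SEM = √5.8122 = 2.411.

2.411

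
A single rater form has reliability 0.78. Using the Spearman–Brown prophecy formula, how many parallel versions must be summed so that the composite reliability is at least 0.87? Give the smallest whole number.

2

k ≥ ρ*(1−ρ₁)/(ρ₁(1−ρ*)) = 0.87·0.22 / (0.78·0.13) = 1.888.
Smallest integer k = 2.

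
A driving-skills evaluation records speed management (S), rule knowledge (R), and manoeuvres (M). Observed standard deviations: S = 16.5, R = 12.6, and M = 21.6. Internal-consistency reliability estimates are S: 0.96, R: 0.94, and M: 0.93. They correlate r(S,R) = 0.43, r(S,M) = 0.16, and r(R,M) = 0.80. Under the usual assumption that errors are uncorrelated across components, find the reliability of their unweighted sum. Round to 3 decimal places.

0.967

Var(S+R+M) = 16.5² + 12.6² + 21.6² + 2·[16.5·12.6·0.43 + 16.5·21.6·0.16 + 12.6·21.6·0.80] = 897.57 + 728.298 = 1625.87.
Because errors are independent across components, Cov(Tᵢ,Tⱼ) = Cov(Xᵢ,Xⱼ); the off-diagonal part of the true-score variance is the same as above.
True-score variance = [16.5²·0.96 + 12.6²·0.94 + 21.6²·0.93] + 728.298 = 844.495 + 728.298 = 1572.79.
Reliability = 1572.79 / 1625.87 = 0.967.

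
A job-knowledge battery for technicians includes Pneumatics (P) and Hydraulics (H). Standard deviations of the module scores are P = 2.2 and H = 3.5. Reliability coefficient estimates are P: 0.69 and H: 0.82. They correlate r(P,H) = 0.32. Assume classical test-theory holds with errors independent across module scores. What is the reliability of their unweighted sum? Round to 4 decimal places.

Var(P+H) = 2.2² + 3.5² + 2·[2.2·3.5·0.32] = 17.09 + 4.928 = 22.018.
Because errors are independent across components, Cov(Tᵢ,Tⱼ) = Cov(Xᵢ,Xⱼ); the off-diagonal part of the true-score variance is the same as above.
True-score variance = [2.2²·0.69 + 3.5²·0.82] + 4.928 = 13.3846 + 4.928 = 18.3126.
Reliability = 18.3126 / 22.018 = 0.8317.

0.8317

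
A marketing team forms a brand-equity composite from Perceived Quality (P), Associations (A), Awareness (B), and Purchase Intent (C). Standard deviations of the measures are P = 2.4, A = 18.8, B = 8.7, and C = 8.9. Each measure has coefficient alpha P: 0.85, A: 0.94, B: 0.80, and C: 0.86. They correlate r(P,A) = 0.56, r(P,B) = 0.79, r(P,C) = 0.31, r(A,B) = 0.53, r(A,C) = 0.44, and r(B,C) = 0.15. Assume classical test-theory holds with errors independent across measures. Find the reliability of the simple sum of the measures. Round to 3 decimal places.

Var(P+A+B+C) = 2.4² + 18.8² + 8.7² + 8.9² + 2·[2.4·18.8·0.56 + 2.4·8.7·0.79 + 2.4·8.9·0.31 + 18.8·8.7·0.53 + 18.8·8.9·0.44 + 8.7·8.9·0.15] = 514.1 + 440.612 = 954.712.
Because errors are independent across components, Cov(Tᵢ,Tⱼ) = Cov(Xᵢ,Xⱼ); the off-diagonal part of the true-score variance is the same as above.
True-score variance = [2.4²·0.85 + 18.8²·0.94 + 8.7²·0.80 + 8.9²·0.86] + 440.612 = 465.802 + 440.612 = 906.414.
Reliability = 906.414 / 954.712 = 0.949.

0.949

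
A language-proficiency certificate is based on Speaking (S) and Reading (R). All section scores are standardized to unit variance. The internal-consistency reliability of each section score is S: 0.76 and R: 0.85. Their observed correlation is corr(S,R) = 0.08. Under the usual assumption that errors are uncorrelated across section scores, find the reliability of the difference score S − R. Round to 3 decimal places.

0.788

Var(S−R) = 1 + 1 − 2·0.08 = 2 − 0.16 = 1.84.
Because errors are independent across components, Cov(Tᵢ,Tⱼ) = Cov(Xᵢ,Xⱼ); the off-diagonal part of the true-score variance is the same as above.
True-score variance = [0.76 + 0.85] − 0.16 = 1.61 − 0.16 = 1.45.
Reliability = 1.45 / 1.84 = 0.788.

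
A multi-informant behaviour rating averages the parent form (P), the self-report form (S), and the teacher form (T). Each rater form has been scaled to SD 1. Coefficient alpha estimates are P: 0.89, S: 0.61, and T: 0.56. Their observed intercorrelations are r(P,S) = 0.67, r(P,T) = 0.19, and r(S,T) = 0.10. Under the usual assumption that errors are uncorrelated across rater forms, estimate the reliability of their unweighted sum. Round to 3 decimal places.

Var(P+S+T) = 3 + 2·[0.67 + 0.19 + 0.10] = 3 + 1.92 = 4.92.
Because errors are independent across components, Cov(Tᵢ,Tⱼ) = Cov(Xᵢ,Xⱼ); the off-diagonal part of the true-score variance is the same as above.
True-score variance = [0.89 + 0.61 + 0.56] + 1.92 = 2.06 + 1.92 = 3.98.
Reliability = 3.98 / 4.92 = 0.809.

0.809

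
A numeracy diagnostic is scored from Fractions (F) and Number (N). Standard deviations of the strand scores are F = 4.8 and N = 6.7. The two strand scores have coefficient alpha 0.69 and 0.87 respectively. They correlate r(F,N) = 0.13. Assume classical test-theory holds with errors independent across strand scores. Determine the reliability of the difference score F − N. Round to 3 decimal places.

0.782

Var(F−N) = 4.8² + 6.7² − 2·4.8·6.7·0.13 = 67.93 − 8.3616 = 59.5684.
Because errors are independent across components, Cov(Tᵢ,Tⱼ) = Cov(Xᵢ,Xⱼ); the off-diagonal part of the true-score variance is the same as above.
True-score variance = [4.8²·0.69 + 6.7²·0.87] − 8.3616 = 54.9519 − 8.3616 = 46.5903.
Reliability = 46.5903 / 59.5684 = 0.782.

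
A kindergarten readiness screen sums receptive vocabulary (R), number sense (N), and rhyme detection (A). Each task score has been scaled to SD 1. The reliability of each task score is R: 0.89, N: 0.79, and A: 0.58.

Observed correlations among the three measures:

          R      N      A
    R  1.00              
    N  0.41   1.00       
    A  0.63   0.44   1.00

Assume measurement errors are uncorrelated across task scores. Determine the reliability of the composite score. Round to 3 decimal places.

Var(R+N+A) = 3 + 2·[0.41 + 0.63 + 0.44] = 3 + 2.96 = 5.96.
With uncorrelated errors the cross-covariances are all true-score covariance, so they carry over unchanged; only the diagonal terms shrink to ρᵢσᵢ².
True-score variance = [0.89 + 0.79 + 0.58] + 2.96 = 2.26 + 2.96 = 5.22.
Reliability = 5.22 / 5.96 = 0.876.

0.876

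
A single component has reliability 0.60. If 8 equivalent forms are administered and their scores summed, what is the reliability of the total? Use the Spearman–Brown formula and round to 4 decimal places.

ρ_k = kρ / (1 + (k−1)ρ) = 8·0.60 / (1 + 7·0.60) = 4.800 / 5.200 = 0.9231.

0.9231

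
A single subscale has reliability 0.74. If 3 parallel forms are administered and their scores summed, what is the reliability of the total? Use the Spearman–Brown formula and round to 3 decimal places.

0.895

ρ_k = kρ / (1 + (k−1)ρ) = 3·0.74 / (1 + 2·0.74) = 2.220 / 2.480 = 0.895.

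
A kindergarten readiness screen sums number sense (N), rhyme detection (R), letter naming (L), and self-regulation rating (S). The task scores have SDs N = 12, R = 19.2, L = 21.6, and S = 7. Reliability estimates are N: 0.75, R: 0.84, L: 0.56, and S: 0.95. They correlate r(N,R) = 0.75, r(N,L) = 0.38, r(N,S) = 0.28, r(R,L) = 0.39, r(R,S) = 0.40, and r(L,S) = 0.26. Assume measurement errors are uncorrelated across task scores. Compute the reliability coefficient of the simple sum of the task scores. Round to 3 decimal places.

Var(N+R+L+S) = 12² + 19.2² + 21.6² + 7² + 2·[12·19.2·0.75 + 12·21.6·0.38 + 12·7·0.28 + 19.2·21.6·0.39 + 19.2·7·0.40 + 21.6·7·0.26] = 1028.2 + 1099.26 = 2127.46.
Because errors are independent across components, Cov(Tᵢ,Tⱼ) = Cov(Xᵢ,Xⱼ); the off-diagonal part of the true-score variance is the same as above.
True-score variance = [12²·0.75 + 19.2²·0.84 + 21.6²·0.56 + 7²·0.95] + 1099.26 = 725.481 + 1099.26 = 1824.74.
Reliability = 1824.74 / 2127.46 = 0.858.

0.858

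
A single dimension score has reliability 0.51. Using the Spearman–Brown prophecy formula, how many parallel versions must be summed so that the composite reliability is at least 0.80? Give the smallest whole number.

4

k ≥ ρ*(1−ρ₁)/(ρ₁(1−ρ*)) = 0.80·0.49 / (0.51·0.20) = 3.843.
Smallest integer k = 4.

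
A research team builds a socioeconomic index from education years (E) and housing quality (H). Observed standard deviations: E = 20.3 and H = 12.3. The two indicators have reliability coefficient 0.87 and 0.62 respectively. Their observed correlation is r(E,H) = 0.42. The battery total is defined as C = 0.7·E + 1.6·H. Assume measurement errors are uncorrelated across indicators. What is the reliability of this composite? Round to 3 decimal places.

Var(C) = 0.7²·20.3² + 1.6²·12.3² + 2·[1.12·20.3·12.3·0.42] = 589.227 + 234.908 = 824.135.
With uncorrelated errors the cross-covariances are all true-score covariance, so they carry over unchanged; only the diagonal terms shrink to ρᵢσᵢ².
True-score variance = [0.7²·20.3²·0.87 + 1.6²·12.3²·0.62] + 234.908 = 415.801 + 234.908 = 650.71.
Reliability = 650.71 / 824.135 = 0.790.

0.790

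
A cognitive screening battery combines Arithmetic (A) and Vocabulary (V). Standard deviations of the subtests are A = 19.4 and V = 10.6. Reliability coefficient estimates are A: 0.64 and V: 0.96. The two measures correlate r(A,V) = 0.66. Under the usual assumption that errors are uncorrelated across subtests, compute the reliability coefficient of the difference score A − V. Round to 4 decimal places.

Var(A−V) = 19.4² + 10.6² − 2·19.4·10.6·0.66 = 488.72 − 271.445 = 217.275.
Under uncorrelated errors the observed covariances equal the true-score covariances, so only the own-variance terms attenuate.
True-score variance = [19.4²·0.64 + 10.6²·0.96] − 271.445 = 348.736 − 271.445 = 77.2912.
Reliability = 77.2912 / 217.275 = 0.3557.

0.3557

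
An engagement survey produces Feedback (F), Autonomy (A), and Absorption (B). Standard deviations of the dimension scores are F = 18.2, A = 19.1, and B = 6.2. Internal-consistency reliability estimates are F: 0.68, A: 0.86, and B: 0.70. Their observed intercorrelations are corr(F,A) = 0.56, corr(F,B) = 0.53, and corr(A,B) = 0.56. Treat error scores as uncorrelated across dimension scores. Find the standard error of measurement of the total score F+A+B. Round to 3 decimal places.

12.985

Var(total) = 734.49 + 641.575 = 1376.07.
True-score variance = 565.888 + 641.575 = 1207.46, so reliability = 0.8775.
Error variance = 1376.07 − 1207.46 = 168.602; SEM = √168.602 = 12.985.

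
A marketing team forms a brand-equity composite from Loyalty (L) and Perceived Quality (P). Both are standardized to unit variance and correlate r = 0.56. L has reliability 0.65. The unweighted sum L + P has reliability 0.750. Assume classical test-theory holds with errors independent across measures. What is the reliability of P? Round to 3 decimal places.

0.570

Var(L+P) = 2 + 2·0.56 = 3.120.
True-score variance = ρ_L + ρ_P + 2·0.56, so 0.750 = (0.65 + ρ_P + 1.12) / 3.120.
ρ_P = 0.750·3.120 − 0.65 − 1.12 = 0.570.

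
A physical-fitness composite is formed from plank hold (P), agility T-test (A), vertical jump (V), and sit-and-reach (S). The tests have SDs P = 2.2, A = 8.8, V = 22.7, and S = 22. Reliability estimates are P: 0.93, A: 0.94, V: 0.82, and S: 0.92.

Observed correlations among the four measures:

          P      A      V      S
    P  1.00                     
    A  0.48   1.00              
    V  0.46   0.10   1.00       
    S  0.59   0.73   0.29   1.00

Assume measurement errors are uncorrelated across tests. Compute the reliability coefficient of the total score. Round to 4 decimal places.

0.9248

Var(P+A+V+S) = 2.2² + 8.8² + 22.7² + 22² + 2·[2.2·8.8·0.48 + 2.2·22.7·0.46 + 2.2·22·0.59 + 8.8·22.7·0.10 + 8.8·22·0.73 + 22.7·22·0.29] = 1081.57 + 733.902 = 1815.47.
Because errors are independent across components, Cov(Tᵢ,Tⱼ) = Cov(Xᵢ,Xⱼ); the off-diagonal part of the true-score variance is the same as above.
True-score variance = [2.2²·0.93 + 8.8²·0.94 + 22.7²·0.82 + 22²·0.92] + 733.902 = 945.113 + 733.902 = 1679.01.
Reliability = 1679.01 / 1815.47 = 0.9248.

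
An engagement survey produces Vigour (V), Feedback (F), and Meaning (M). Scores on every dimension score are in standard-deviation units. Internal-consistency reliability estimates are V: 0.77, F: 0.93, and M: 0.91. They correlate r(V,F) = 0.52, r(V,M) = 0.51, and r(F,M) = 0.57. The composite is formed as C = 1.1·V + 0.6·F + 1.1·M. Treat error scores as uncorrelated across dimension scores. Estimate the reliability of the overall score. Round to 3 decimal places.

0.924

Var(C) = 1.1² + 0.6² + 1.1² + 2·[0.66·0.52 + 1.21·0.51 + 0.66·0.57] = 2.78 + 2.673 = 5.453.
Under uncorrelated errors the observed covariances equal the true-score covariances, so only the own-variance terms attenuate.
True-score variance = [1.1²·0.77 + 0.6²·0.93 + 1.1²·0.91] + 2.673 = 2.3676 + 2.673 = 5.0406.
Reliability = 5.0406 / 5.453 = 0.924.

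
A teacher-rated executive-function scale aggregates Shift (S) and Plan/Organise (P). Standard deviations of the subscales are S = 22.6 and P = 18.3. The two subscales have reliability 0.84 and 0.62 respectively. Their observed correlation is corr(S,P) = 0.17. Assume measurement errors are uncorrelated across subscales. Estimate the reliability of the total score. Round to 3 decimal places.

0.788

Var(S+P) = 22.6² + 18.3² + 2·[22.6·18.3·0.17] = 845.65 + 140.617 = 986.267.
With uncorrelated errors the cross-covariances are all true-score covariance, so they carry over unchanged; only the diagonal terms shrink to ρᵢσᵢ².
True-score variance = [22.6²·0.84 + 18.3²·0.62] + 140.617 = 636.67 + 140.617 = 777.287.
Reliability = 777.287 / 986.267 = 0.788.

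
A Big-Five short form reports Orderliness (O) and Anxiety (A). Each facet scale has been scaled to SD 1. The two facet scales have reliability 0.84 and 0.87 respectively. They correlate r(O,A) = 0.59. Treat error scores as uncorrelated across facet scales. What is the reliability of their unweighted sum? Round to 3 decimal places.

0.909

Var(O+A) = 2 + 2·[0.59] = 2 + 1.18 = 3.18.
With uncorrelated errors the cross-covariances are all true-score covariance, so they carry over unchanged; only the diagonal terms shrink to ρᵢσᵢ².
True-score variance = [0.84 + 0.87] + 1.18 = 1.71 + 1.18 = 2.89.
Reliability = 2.89 / 3.18 = 0.909.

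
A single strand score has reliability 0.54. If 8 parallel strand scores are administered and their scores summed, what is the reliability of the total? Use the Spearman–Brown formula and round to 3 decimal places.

ρ_k = kρ / (1 + (k−1)ρ) = 8·0.54 / (1 + 7·0.54) = 4.320 / 4.780 = 0.904.

0.904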